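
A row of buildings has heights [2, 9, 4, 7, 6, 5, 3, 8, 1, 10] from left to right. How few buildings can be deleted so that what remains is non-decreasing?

Fewest deletions = n − (longest non-decreasing subsequence).
Patience tails:
2 → extends → [2]
9 → extends → [2, 9]
4 → replaces 9 → [2, 4]
7 → extends → [2, 4, 7]
6 → replaces 7 → [2, 4, 6]
5 → replaces 6 → [2, 4, 5]
3 → replaces 4 → [2, 3, 5]
8 → extends → [2, 3, 5, 8]
1 → replaces 2 → [1, 3, 5, 8]
10 → extends → [1, 3, 5, 8, 10]
Longest non-decreasing subsequence has length 5, so deletions = 10 − 5 = 5.

5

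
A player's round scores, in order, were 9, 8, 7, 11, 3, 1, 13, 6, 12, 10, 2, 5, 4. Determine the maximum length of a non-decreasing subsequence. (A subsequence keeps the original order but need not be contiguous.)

3

Track the smallest tail for each achievable length (allowing ties):
9 → extends → [9]
8 → replaces 9 → [8]
7 → replaces 8 → [7]
11 → extends → [7, 11]
3 → replaces 7 → [3, 11]
1 → replaces 3 → [1, 11]
13 → extends → [1, 11, 13]
6 → replaces 11 → [1, 6, 13]
12 → replaces 13 → [1, 6, 12]
10 → replaces 12 → [1, 6, 10]
2 → replaces 6 → [1, 2, 10]
5 → replaces 10 → [1, 2, 5]
4 → replaces 5 → [1, 2, 4]
Three tails, so the longest non-decreasing subsequence has length 3 (e.g. 9, 11, 13).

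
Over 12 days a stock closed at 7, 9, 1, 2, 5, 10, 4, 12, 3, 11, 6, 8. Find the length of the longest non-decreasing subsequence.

5

Track the smallest tail for each achievable length (allowing ties):
7 → extends → [7]
9 → extends → [7, 9]
1 → replaces 7 → [1, 9]
2 → replaces 9 → [1, 2]
5 → extends → [1, 2, 5]
10 → extends → [1, 2, 5, 10]
4 → replaces 5 → [1, 2, 4, 10]
12 → extends → [1, 2, 4, 10, 12]
3 → replaces 4 → [1, 2, 3, 10, 12]
11 → replaces 12 → [1, 2, 3, 10, 11]
6 → replaces 10 → [1, 2, 3, 6, 11]
8 → replaces 11 → [1, 2, 3, 6, 8]
Five tails, so the longest non-decreasing subsequence has length 5 (e.g. 1, 2, 5, 10, 12).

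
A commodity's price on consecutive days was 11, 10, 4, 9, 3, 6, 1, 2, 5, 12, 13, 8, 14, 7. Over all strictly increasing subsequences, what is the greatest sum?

52

Let S[i] be the best sum of a strictly increasing subsequence ending at i:
i:      1  2  3  4  5  6  7  8  9 10 11 12 13 14
a[i]:  11 10  4  9  3  6  1  2  5 12 13  8 14  7
S:     11 10  4 13  3 10  1  3  9 25 38 18 52 17
Maximum is 52 (e.g. 4 + 9 + 12 + 13 + 14).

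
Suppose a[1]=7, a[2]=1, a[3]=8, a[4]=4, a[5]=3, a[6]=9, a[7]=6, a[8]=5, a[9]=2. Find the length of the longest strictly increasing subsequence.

3

Let dp[i] be the length of the longest such subsequence ending at index i:
i:     1 2 3 4 5 6 7 8 9
a[i]:  7 1 8 4 3 9 6 5 2
dp:    1 1 2 2 2 3 3 3 2
Maximum dp value is 3.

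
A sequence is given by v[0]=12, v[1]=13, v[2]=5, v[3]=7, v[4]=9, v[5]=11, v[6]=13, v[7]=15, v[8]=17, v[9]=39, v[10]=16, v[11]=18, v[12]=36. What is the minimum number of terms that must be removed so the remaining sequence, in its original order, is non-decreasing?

4

Fewest deletions = n − (longest non-decreasing subsequence).
Patience tails:
12 → extends → [12]
13 → extends → [12, 13]
5 → replaces 12 → [5, 13]
7 → replaces 13 → [5, 7]
9 → extends → [5, 7, 9]
11 → extends → [5, 7, 9, 11]
13 → extends → [5, 7, 9, 11, 13]
15 → extends → [5, 7, 9, 11, 13, 15]
17 → extends → [5, 7, 9, 11, 13, 15, 17]
39 → extends → [5, 7, 9, 11, 13, 15, 17, 39]
16 → replaces 17 → [5, 7, 9, 11, 13, 15, 16, 39]
18 → replaces 39 → [5, 7, 9, 11, 13, 15, 16, 18]
36 → extends → [5, 7, 9, 11, 13, 15, 16, 18, 36]
Longest non-decreasing subsequence has length 9, so deletions = 13 − 9 = 4.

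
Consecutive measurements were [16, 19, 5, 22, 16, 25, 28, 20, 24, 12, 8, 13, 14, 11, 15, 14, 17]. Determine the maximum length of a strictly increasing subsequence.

6

Track the smallest tail for each achievable length (strict):
16 → extends → [16]
19 → extends → [16, 19]
5 → replaces 16 → [5, 19]
22 → extends → [5, 19, 22]
16 → replaces 19 → [5, 16, 22]
25 → extends → [5, 16, 22, 25]
28 → extends → [5, 16, 22, 25, 28]
20 → replaces 22 → [5, 16, 20, 25, 28]
24 → replaces 25 → [5, 16, 20, 24, 28]
12 → replaces 16 → [5, 12, 20, 24, 28]
8 → replaces 12 → [5, 8, 20, 24, 28]
13 → replaces 20 → [5, 8, 13, 24, 28]
14 → replaces 24 → [5, 8, 13, 14, 28]
11 → replaces 13 → [5, 8, 11, 14, 28]
15 → replaces 28 → [5, 8, 11, 14, 15]
14 → already a tail → [5, 8, 11, 14, 15]
17 → extends → [5, 8, 11, 14, 15, 17]
Six tails, so the longest strictly increasing subsequence has length 6 (e.g. 5, 12, 13, 14, 15, 17).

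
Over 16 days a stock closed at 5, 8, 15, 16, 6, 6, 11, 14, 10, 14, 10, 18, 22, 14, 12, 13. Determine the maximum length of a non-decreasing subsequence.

Let dp[i] be the length of the longest such subsequence ending at index i:
i:      1  2  3  4  5  6  7  8  9 10 11 12 13 14 15 16
a[i]:   5  8 15 16  6  6 11 14 10 14 10 18 22 14 12 13
dp:     1  2  3  4  2  3  4  5  4  6  5  7  8  7  6  7
Maximum dp value is 8.

8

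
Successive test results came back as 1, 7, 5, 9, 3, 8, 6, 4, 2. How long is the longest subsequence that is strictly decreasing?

Negate each value so 'decreasing' becomes 'increasing', then run patience tails on the negated sequence:
-1 → extends → [-1]
-7 → replaces -1 → [-7]
-5 → extends → [-7, -5]
-9 → replaces -7 → [-9, -5]
-3 → extends → [-9, -5, -3]
-8 → replaces -5 → [-9, -8, -3]
-6 → replaces -3 → [-9, -8, -6]
-4 → extends → [-9, -8, -6, -4]
-2 → extends → [-9, -8, -6, -4, -2]
Five tails, so the longest strictly decreasing subsequence of the original has length 5.

5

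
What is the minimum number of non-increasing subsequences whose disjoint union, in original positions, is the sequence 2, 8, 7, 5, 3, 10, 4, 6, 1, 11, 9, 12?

6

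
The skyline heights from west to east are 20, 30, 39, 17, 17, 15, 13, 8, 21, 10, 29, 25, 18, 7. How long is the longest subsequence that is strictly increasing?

Track the smallest tail for each achievable length (strict):
20 → extends → [20]
30 → extends → [20, 30]
39 → extends → [20, 30, 39]
17 → replaces 20 → [17, 30, 39]
17 → already a tail → [17, 30, 39]
15 → replaces 17 → [15, 30, 39]
13 → replaces 15 → [13, 30, 39]
8 → replaces 13 → [8, 30, 39]
21 → replaces 30 → [8, 21, 39]
10 → replaces 21 → [8, 10, 39]
29 → replaces 39 → [8, 10, 29]
25 → replaces 29 → [8, 10, 25]
18 → replaces 25 → [8, 10, 18]
7 → replaces 8 → [7, 10, 18]
Three tails, so the longest strictly increasing subsequence has length 3 (e.g. 20, 30, 39).

3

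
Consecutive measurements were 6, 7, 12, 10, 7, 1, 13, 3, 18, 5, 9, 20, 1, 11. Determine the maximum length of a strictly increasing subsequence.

Let dp[i] be the length of the longest such subsequence ending at index i:
i:      1  2  3  4  5  6  7  8  9 10 11 12 13 14
a[i]:   6  7 12 10  7  1 13  3 18  5  9 20  1 11
dp:     1  2  3  3  2  1  4  2  5  3  4  6  1  5
Maximum dp value is 6.

6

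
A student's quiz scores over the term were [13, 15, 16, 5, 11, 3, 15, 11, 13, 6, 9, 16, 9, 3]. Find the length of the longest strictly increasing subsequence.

Let dp[i] be the length of the longest such subsequence ending at index i:
i:      1  2  3  4  5  6  7  8  9 10 11 12 13 14
a[i]:  13 15 16  5 11  3 15 11 13  6  9 16  9  3
dp:     1  2  3  1  2  1  3  2  3  2  3  4  3  1
Maximum dp value is 4.

4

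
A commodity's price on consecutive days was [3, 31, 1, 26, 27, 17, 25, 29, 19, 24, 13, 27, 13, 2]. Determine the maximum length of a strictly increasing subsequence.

5

Let dp[i] be the length of the longest such subsequence ending at index i:
i:      1  2  3  4  5  6  7  8  9 10 11 12 13 14
a[i]:   3 31  1 26 27 17 25 29 19 24 13 27 13  2
dp:     1  2  1  2  3  2  3  4  3  4  2  5  2  2
Maximum dp value is 5.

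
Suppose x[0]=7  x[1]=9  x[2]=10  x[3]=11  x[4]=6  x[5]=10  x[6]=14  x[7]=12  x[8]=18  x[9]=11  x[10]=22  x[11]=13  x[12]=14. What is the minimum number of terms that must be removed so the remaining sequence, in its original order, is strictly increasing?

6

Fewest deletions = n − (longest strictly increasing subsequence).
i:      0  1  2  3  4  5  6  7  8  9 10 11 12
x[i]:   7  9 10 11  6 10 14 12 18 11 22 13 14
dp:     1  2  3  4  1  3  5  5  6  4  7  6  7
max dp = 7, so deletions = 13 − 7 = 6.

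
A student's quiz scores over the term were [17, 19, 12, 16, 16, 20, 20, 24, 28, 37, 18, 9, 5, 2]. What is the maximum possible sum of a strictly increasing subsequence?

145

Let S[i] be the best sum of a strictly increasing subsequence ending at i:
i:       1   2   3   4   5   6   7   8   9  10  11  12  13  14
a[i]:   17  19  12  16  16  20  20  24  28  37  18   9   5   2
S:      17  36  12  28  28  56  56  80 108 145  46   9   5   2
Maximum is 145 (e.g. 17 + 19 + 20 + 24 + 28 + 37).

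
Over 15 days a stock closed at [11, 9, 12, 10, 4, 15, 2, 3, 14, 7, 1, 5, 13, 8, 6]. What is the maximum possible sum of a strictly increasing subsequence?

Let S[i] be the best sum of a strictly increasing subsequence ending at i:
i:      1  2  3  4  5  6  7  8  9 10 11 12 13 14 15
a[i]:  11  9 12 10  4 15  2  3 14  7  1  5 13  8  6
S:     11  9 23 19  4 38  2  5 37 12  1 10 36 20 16
Maximum is 38 (e.g. 11 + 12 + 15).

38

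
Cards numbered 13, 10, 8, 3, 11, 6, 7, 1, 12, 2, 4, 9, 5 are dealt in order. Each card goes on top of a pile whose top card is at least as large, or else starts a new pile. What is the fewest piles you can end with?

Place each on the leftmost legal pile:
13 → new pile 1 (tops now [13])
10 → pile 1 (tops now [10])
8 → pile 1 (tops now [8])
3 → pile 1 (tops now [3])
11 → new pile 2 (tops now [3, 11])
6 → pile 2 (tops now [3, 6])
7 → new pile 3 (tops now [3, 6, 7])
1 → pile 1 (tops now [1, 6, 7])
12 → new pile 4 (tops now [1, 6, 7, 12])
2 → pile 2 (tops now [1, 2, 7, 12])
4 → pile 3 (tops now [1, 2, 4, 12])
9 → pile 4 (tops now [1, 2, 4, 9])
5 → pile 4 (tops now [1, 2, 4, 5])
Four piles.

4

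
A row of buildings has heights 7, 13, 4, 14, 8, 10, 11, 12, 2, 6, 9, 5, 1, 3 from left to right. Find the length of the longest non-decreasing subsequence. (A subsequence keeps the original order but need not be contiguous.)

Track the smallest tail for each achievable length (allowing ties):
7 → extends → [7]
13 → extends → [7, 13]
4 → replaces 7 → [4, 13]
14 → extends → [4, 13, 14]
8 → replaces 13 → [4, 8, 14]
10 → replaces 14 → [4, 8, 10]
11 → extends → [4, 8, 10, 11]
12 → extends → [4, 8, 10, 11, 12]
2 → replaces 4 → [2, 8, 10, 11, 12]
6 → replaces 8 → [2, 6, 10, 11, 12]
9 → replaces 10 → [2, 6, 9, 11, 12]
5 → replaces 6 → [2, 5, 9, 11, 12]
1 → replaces 2 → [1, 5, 9, 11, 12]
3 → replaces 5 → [1, 3, 9, 11, 12]
Five tails, so the longest non-decreasing subsequence has length 5 (e.g. 7, 8, 10, 11, 12).

5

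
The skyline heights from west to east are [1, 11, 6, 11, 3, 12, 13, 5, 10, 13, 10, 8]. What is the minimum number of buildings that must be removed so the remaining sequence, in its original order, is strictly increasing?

7

Fewest deletions = n − (longest strictly increasing subsequence).
i:      1  2  3  4  5  6  7  8  9 10 11 12
a[i]:   1 11  6 11  3 12 13  5 10 13 10  8
dp:     1  2  2  3  2  4  5  3  4  5  4  4
max dp = 5, so deletions = 12 − 5 = 7.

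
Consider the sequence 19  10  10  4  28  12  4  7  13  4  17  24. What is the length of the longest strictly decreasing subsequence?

4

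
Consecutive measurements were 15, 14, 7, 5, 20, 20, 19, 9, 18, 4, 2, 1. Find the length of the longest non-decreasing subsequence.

Track the smallest tail for each achievable length (allowing ties):
15 → extends → [15]
14 → replaces 15 → [14]
7 → replaces 14 → [7]
5 → replaces 7 → [5]
20 → extends → [5, 20]
20 → extends → [5, 20, 20]
19 → replaces 20 → [5, 19, 20]
9 → replaces 19 → [5, 9, 20]
18 → replaces 20 → [5, 9, 18]
4 → replaces 5 → [4, 9, 18]
2 → replaces 4 → [2, 9, 18]
1 → replaces 2 → [1, 9, 18]
Three tails, so the longest non-decreasing subsequence has length 3 (e.g. 15, 20, 20).

3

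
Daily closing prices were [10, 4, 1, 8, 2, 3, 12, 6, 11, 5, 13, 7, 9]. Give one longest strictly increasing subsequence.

1, 2, 3, 6, 11, 13

Patience tails give the LIS length; then backtrack through the dp parents:
10 → extends → [10]
4 → replaces 10 → [4]
1 → replaces 4 → [1]
8 → extends → [1, 8]
2 → replaces 8 → [1, 2]
3 → extends → [1, 2, 3]
12 → extends → [1, 2, 3, 12]
6 → replaces 12 → [1, 2, 3, 6]
11 → extends → [1, 2, 3, 6, 11]
5 → replaces 6 → [1, 2, 3, 5, 11]
13 → extends → [1, 2, 3, 5, 11, 13]
7 → replaces 11 → [1, 2, 3, 5, 7, 13]
9 → replaces 13 → [1, 2, 3, 5, 7, 9]
Length 6; one witness is 1, 2, 3, 6, 11, 13.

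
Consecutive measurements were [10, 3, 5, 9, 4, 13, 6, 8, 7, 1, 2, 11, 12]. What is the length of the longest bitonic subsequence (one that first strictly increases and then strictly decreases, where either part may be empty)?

7

inc[i] = longest strictly increasing subsequence ending at i; dec[i] = longest strictly decreasing subsequence starting at i:
i:      1  2  3  4  5  6  7  8  9 10 11 12 13
a[i]:  10  3  5  9  4 13  6  8  7  1  2 11 12
inc:    1  1  2  3  2  4  3  4  4  1  2  5  6
dec:    5  2  3  4  2  4  2  3  2  1  1  1  1
Best peak at i=6 (value 13): inc=4, dec=4, length 4+4−1 = 7.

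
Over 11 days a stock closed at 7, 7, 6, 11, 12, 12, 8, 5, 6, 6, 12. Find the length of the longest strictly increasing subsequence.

3

Let dp[i] be the length of the longest such subsequence ending at index i:
i:      1  2  3  4  5  6  7  8  9 10 11
a[i]:   7  7  6 11 12 12  8  5  6  6 12
dp:     1  1  1  2  3  3  2  1  2  2  3
Maximum dp value is 3.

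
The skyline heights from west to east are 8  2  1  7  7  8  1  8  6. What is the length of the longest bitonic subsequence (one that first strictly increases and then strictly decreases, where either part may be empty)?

4

inc[i] = longest strictly increasing subsequence ending at i; dec[i] = longest strictly decreasing subsequence starting at i:
i:     1 2 3 4 5 6 7 8 9
a[i]:  8 2 1 7 7 8 1 8 6
inc:   1 1 1 2 2 3 1 3 2
dec:   3 2 1 2 2 2 1 2 1
Best peak at i=6 (value 8): inc=3, dec=2, length 3+2−1 = 4.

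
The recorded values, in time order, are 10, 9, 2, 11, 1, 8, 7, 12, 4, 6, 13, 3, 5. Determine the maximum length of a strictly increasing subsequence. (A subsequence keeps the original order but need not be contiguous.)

Track the smallest tail for each achievable length (strict):
10 → extends → [10]
9 → replaces 10 → [9]
2 → replaces 9 → [2]
11 → extends → [2, 11]
1 → replaces 2 → [1, 11]
8 → replaces 11 → [1, 8]
7 → replaces 8 → [1, 7]
12 → extends → [1, 7, 12]
4 → replaces 7 → [1, 4, 12]
6 → replaces 12 → [1, 4, 6]
13 → extends → [1, 4, 6, 13]
3 → replaces 4 → [1, 3, 6, 13]
5 → replaces 6 → [1, 3, 5, 13]
Four tails, so the longest strictly increasing subsequence has length 4 (e.g. 10, 11, 12, 13).

4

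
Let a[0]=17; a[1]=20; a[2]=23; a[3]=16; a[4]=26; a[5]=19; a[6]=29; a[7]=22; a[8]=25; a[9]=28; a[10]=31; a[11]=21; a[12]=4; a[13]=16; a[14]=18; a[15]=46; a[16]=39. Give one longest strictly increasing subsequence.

17, 20, 23, 26, 29, 31, 46

Patience tails give the LIS length; then backtrack through the dp parents:
17 → extends → [17]
20 → extends → [17, 20]
23 → extends → [17, 20, 23]
16 → replaces 17 → [16, 20, 23]
26 → extends → [16, 20, 23, 26]
19 → replaces 20 → [16, 19, 23, 26]
29 → extends → [16, 19, 23, 26, 29]
22 → replaces 23 → [16, 19, 22, 26, 29]
25 → replaces 26 → [16, 19, 22, 25, 29]
28 → replaces 29 → [16, 19, 22, 25, 28]
31 → extends → [16, 19, 22, 25, 28, 31]
21 → replaces 22 → [16, 19, 21, 25, 28, 31]
4 → replaces 16 → [4, 19, 21, 25, 28, 31]
16 → replaces 19 → [4, 16, 21, 25, 28, 31]
18 → replaces 21 → [4, 16, 18, 25, 28, 31]
46 → extends → [4, 16, 18, 25, 28, 31, 46]
39 → replaces 46 → [4, 16, 18, 25, 28, 31, 39]
Length 7; one witness is 17, 20, 23, 26, 29, 31, 46.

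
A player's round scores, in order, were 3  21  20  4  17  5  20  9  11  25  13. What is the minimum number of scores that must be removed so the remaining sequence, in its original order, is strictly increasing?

Fewest deletions = n − (longest strictly increasing subsequence).
Patience tails:
3 → extends → [3]
21 → extends → [3, 21]
20 → replaces 21 → [3, 20]
4 → replaces 20 → [3, 4]
17 → extends → [3, 4, 17]
5 → replaces 17 → [3, 4, 5]
20 → extends → [3, 4, 5, 20]
9 → replaces 20 → [3, 4, 5, 9]
11 → extends → [3, 4, 5, 9, 11]
25 → extends → [3, 4, 5, 9, 11, 25]
13 → replaces 25 → [3, 4, 5, 9, 11, 13]
Longest strictly increasing subsequence has length 6, so deletions = 11 − 6 = 5.

5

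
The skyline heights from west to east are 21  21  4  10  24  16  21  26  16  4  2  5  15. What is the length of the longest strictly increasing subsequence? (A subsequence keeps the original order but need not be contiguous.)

5

Track the smallest tail for each achievable length (strict):
21 → extends → [21]
21 → already a tail → [21]
4 → replaces 21 → [4]
10 → extends → [4, 10]
24 → extends → [4, 10, 24]
16 → replaces 24 → [4, 10, 16]
21 → extends → [4, 10, 16, 21]
26 → extends → [4, 10, 16, 21, 26]
16 → already a tail → [4, 10, 16, 21, 26]
4 → already a tail → [4, 10, 16, 21, 26]
2 → replaces 4 → [2, 10, 16, 21, 26]
5 → replaces 10 → [2, 5, 16, 21, 26]
15 → replaces 16 → [2, 5, 15, 21, 26]
Five tails, so the longest strictly increasing subsequence has length 5 (e.g. 4, 10, 16, 21, 26).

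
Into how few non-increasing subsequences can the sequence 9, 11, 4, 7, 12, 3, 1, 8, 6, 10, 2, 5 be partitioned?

The minimum number of non-increasing subsequences covering a sequence equals the length of its longest strictly increasing subsequence.
LIS length is 4 (e.g. 4, 7, 8, 10), so 4 piles are needed.

4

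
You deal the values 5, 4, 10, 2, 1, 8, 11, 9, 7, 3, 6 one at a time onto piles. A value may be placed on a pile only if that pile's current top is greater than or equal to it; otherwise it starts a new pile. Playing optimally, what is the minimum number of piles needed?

3

The minimum number of non-increasing subsequences covering a sequence equals the length of its longest strictly increasing subsequence.
LIS length is 3 (e.g. 5, 10, 11), so 3 piles are needed.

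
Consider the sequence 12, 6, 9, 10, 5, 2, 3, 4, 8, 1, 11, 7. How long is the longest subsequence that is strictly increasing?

5

Track the smallest tail for each achievable length (strict):
12 → extends → [12]
6 → replaces 12 → [6]
9 → extends → [6, 9]
10 → extends → [6, 9, 10]
5 → replaces 6 → [5, 9, 10]
2 → replaces 5 → [2, 9, 10]
3 → replaces 9 → [2, 3, 10]
4 → replaces 10 → [2, 3, 4]
8 → extends → [2, 3, 4, 8]
1 → replaces 2 → [1, 3, 4, 8]
11 → extends → [1, 3, 4, 8, 11]
7 → replaces 8 → [1, 3, 4, 7, 11]
Five tails, so the longest strictly increasing subsequence has length 5 (e.g. 2, 3, 4, 8, 11).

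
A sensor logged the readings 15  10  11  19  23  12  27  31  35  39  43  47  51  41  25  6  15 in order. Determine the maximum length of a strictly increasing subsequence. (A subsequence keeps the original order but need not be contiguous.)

Let dp[i] be the length of the longest such subsequence ending at index i:
i:      1  2  3  4  5  6  7  8  9 10 11 12 13 14 15 16 17
a[i]:  15 10 11 19 23 12 27 31 35 39 43 47 51 41 25  6 15
dp:     1  1  2  3  4  3  5  6  7  8  9 10 11  9  5  1  4
Maximum dp value is 11.

11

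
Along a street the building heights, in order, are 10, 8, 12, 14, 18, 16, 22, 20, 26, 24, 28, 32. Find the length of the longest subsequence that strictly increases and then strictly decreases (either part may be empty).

inc[i] = longest strictly increasing subsequence ending at i; dec[i] = longest strictly decreasing subsequence starting at i:
i:      1  2  3  4  5  6  7  8  9 10 11 12
a[i]:  10  8 12 14 18 16 22 20 26 24 28 32
inc:    1  1  2  3  4  4  5  5  6  6  7  8
dec:    2  1  1  1  2  1  2  1  2  1  1  1
Best peak at i=12 (value 32): inc=8, dec=1, length 8+1−1 = 8.

8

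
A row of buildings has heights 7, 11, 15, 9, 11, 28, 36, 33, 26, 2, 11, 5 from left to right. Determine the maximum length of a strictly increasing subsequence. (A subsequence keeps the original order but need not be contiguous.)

Let dp[i] be the length of the longest such subsequence ending at index i:
i:      1  2  3  4  5  6  7  8  9 10 11 12
a[i]:   7 11 15  9 11 28 36 33 26  2 11  5
dp:     1  2  3  2  3  4  5  5  4  1  3  2
Maximum dp value is 5.

5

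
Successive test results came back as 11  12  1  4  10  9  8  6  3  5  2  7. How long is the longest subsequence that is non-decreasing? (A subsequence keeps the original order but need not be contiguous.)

Let dp[i] be the length of the longest such subsequence ending at index i:
i:      1  2  3  4  5  6  7  8  9 10 11 12
a[i]:  11 12  1  4 10  9  8  6  3  5  2  7
dp:     1  2  1  2  3  3  3  3  2  3  2  4
Maximum dp value is 4.

4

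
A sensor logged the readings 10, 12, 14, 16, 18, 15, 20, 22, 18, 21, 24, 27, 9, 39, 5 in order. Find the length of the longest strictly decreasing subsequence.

4

Negate each value so 'decreasing' becomes 'increasing', then run patience tails on the negated sequence:
-10 → extends → [-10]
-12 → replaces -10 → [-12]
-14 → replaces -12 → [-14]
-16 → replaces -14 → [-16]
-18 → replaces -16 → [-18]
-15 → extends → [-18, -15]
-20 → replaces -18 → [-20, -15]
-22 → replaces -20 → [-22, -15]
-18 → replaces -15 → [-22, -18]
-21 → replaces -18 → [-22, -21]
-24 → replaces -22 → [-24, -21]
-27 → replaces -24 → [-27, -21]
-9 → extends → [-27, -21, -9]
-39 → replaces -27 → [-39, -21, -9]
-5 → extends → [-39, -21, -9, -5]
Four tails, so the longest strictly decreasing subsequence of the original has length 4.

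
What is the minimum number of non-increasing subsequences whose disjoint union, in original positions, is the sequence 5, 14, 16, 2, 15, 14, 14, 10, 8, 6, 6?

3

The minimum number of non-increasing subsequences covering a sequence equals the length of its longest strictly increasing subsequence.
LIS length is 3 (e.g. 5, 14, 16), so 3 piles are needed.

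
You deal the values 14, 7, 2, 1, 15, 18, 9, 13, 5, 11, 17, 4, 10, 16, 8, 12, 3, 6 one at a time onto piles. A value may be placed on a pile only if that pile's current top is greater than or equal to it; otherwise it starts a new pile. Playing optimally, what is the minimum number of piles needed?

4

Place each on the leftmost legal pile:
14 → new pile 1 (tops now [14])
7 → pile 1 (tops now [7])
2 → pile 1 (tops now [2])
1 → pile 1 (tops now [1])
15 → new pile 2 (tops now [1, 15])
18 → new pile 3 (tops now [1, 15, 18])
9 → pile 2 (tops now [1, 9, 18])
13 → pile 3 (tops now [1, 9, 13])
5 → pile 2 (tops now [1, 5, 13])
11 → pile 3 (tops now [1, 5, 11])
17 → new pile 4 (tops now [1, 5, 11, 17])
4 → pile 2 (tops now [1, 4, 11, 17])
10 → pile 3 (tops now [1, 4, 10, 17])
16 → pile 4 (tops now [1, 4, 10, 16])
8 → pile 3 (tops now [1, 4, 8, 16])
12 → pile 4 (tops now [1, 4, 8, 12])
3 → pile 2 (tops now [1, 3, 8, 12])
6 → pile 3 (tops now [1, 3, 6, 12])
Four piles.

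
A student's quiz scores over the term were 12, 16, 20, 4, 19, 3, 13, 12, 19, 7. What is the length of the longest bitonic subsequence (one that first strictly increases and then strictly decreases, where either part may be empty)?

7

inc[i] = longest strictly increasing subsequence ending at i; dec[i] = longest strictly decreasing subsequence starting at i:
i:      1  2  3  4  5  6  7  8  9 10
a[i]:  12 16 20  4 19  3 13 12 19  7
inc:    1  2  3  1  3  1  2  2  3  2
dec:    3  4  5  2  4  1  3  2  2  1
Best peak at i=3 (value 20): inc=3, dec=5, length 3+5−1 = 7.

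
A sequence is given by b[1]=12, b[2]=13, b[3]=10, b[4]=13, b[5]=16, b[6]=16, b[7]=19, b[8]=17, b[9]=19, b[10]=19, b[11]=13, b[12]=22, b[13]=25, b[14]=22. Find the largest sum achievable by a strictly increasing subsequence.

124

Let S[i] be the best sum of a strictly increasing subsequence ending at i:
i:       1   2   3   4   5   6   7   8   9  10  11  12  13  14
b[i]:   12  13  10  13  16  16  19  17  19  19  13  22  25  22
S:      12  25  10  25  41  41  60  58  77  77  25  99 124  99
Maximum is 124 (e.g. 12 + 13 + 16 + 17 + 19 + 22 + 25).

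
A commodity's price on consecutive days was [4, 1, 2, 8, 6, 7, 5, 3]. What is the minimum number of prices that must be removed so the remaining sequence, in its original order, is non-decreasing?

4

Fewest deletions = n − (longest non-decreasing subsequence).
Patience tails:
4 → extends → [4]
1 → replaces 4 → [1]
2 → extends → [1, 2]
8 → extends → [1, 2, 8]
6 → replaces 8 → [1, 2, 6]
7 → extends → [1, 2, 6, 7]
5 → replaces 6 → [1, 2, 5, 7]
3 → replaces 5 → [1, 2, 3, 7]
Longest non-decreasing subsequence has length 4, so deletions = 8 − 4 = 4.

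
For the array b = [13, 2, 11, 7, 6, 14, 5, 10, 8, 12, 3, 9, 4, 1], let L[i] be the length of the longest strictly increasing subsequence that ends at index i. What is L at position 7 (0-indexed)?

dp[i] = 1 + max{dp[j] : j<i, b[j]<b[i]} (or 1 if no such j):
i:      0  1  2  3  4  5  6  7  8  9 10 11 12 13
b[i]:  13  2 11  7  6 14  5 10  8 12  3  9  4  1
dp:     1  1  2  2  2  3  2  3  3  4  2  4  3  1
At index 7 the value is 3.

3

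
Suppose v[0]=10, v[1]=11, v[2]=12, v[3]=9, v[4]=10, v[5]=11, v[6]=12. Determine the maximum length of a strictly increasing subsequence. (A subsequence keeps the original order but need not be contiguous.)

Let dp[i] be the length of the longest such subsequence ending at index i:
i:      0  1  2  3  4  5  6
v[i]:  10 11 12  9 10 11 12
dp:     1  2  3  1  2  3  4
Maximum dp value is 4.

4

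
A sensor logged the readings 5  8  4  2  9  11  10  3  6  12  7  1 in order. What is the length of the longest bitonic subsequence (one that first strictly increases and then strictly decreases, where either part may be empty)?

inc[i] = longest strictly increasing subsequence ending at i; dec[i] = longest strictly decreasing subsequence starting at i:
i:      1  2  3  4  5  6  7  8  9 10 11 12
a[i]:   5  8  4  2  9 11 10  3  6 12  7  1
inc:    1  2  1  1  3  4  4  2  3  5  4  1
dec:    4  4  3  2  3  4  3  2  2  3  2  1
Best peak at i=6 (value 11): inc=4, dec=4, length 4+4−1 = 7.

7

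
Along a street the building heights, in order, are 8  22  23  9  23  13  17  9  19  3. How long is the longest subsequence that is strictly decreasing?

Negate each value so 'decreasing' becomes 'increasing', then run patience tails on the negated sequence:
-8 → extends → [-8]
-22 → replaces -8 → [-22]
-23 → replaces -22 → [-23]
-9 → extends → [-23, -9]
-23 → already a tail → [-23, -9]
-13 → replaces -9 → [-23, -13]
-17 → replaces -13 → [-23, -17]
-9 → extends → [-23, -17, -9]
-19 → replaces -17 → [-23, -19, -9]
-3 → extends → [-23, -19, -9, -3]
Four tails, so the longest strictly decreasing subsequence of the original has length 4.

4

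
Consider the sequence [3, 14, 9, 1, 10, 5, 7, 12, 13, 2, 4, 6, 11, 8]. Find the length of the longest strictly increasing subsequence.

5

Track the smallest tail for each achievable length (strict):
3 → extends → [3]
14 → extends → [3, 14]
9 → replaces 14 → [3, 9]
1 → replaces 3 → [1, 9]
10 → extends → [1, 9, 10]
5 → replaces 9 → [1, 5, 10]
7 → replaces 10 → [1, 5, 7]
12 → extends → [1, 5, 7, 12]
13 → extends → [1, 5, 7, 12, 13]
2 → replaces 5 → [1, 2, 7, 12, 13]
4 → replaces 7 → [1, 2, 4, 12, 13]
6 → replaces 12 → [1, 2, 4, 6, 13]
11 → replaces 13 → [1, 2, 4, 6, 11]
8 → replaces 11 → [1, 2, 4, 6, 8]
Five tails, so the longest strictly increasing subsequence has length 5 (e.g. 3, 9, 10, 12, 13).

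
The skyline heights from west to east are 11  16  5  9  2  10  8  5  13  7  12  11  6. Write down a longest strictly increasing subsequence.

5, 9, 10, 13

Patience tails give the LIS length; then backtrack through the dp parents:
11 → extends → [11]
16 → extends → [11, 16]
5 → replaces 11 → [5, 16]
9 → replaces 16 → [5, 9]
2 → replaces 5 → [2, 9]
10 → extends → [2, 9, 10]
8 → replaces 9 → [2, 8, 10]
5 → replaces 8 → [2, 5, 10]
13 → extends → [2, 5, 10, 13]
7 → replaces 10 → [2, 5, 7, 13]
12 → replaces 13 → [2, 5, 7, 12]
11 → replaces 12 → [2, 5, 7, 11]
6 → replaces 7 → [2, 5, 6, 11]
Length 4; one witness is 5, 9, 10, 13.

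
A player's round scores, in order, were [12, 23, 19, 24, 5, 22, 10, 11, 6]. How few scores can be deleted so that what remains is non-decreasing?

6

Fewest deletions = n − (longest non-decreasing subsequence).
i:      1  2  3  4  5  6  7  8  9
a[i]:  12 23 19 24  5 22 10 11  6
dp:     1  2  2  3  1  3  2  3  2
max dp = 3, so deletions = 9 − 3 = 6.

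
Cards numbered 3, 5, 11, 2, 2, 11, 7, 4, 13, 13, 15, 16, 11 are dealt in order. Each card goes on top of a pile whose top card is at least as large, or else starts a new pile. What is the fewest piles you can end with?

6

The minimum number of non-increasing subsequences covering a sequence equals the length of its longest strictly increasing subsequence.
LIS length is 6 (e.g. 3, 5, 11, 13, 15, 16), so 6 piles are needed.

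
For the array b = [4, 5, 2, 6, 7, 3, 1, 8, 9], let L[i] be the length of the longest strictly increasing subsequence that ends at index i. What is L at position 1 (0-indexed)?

dp[i] = 1 + max{dp[j] : j<i, b[j]<b[i]} (or 1 if no such j):
i:     0 1 2 3 4 5 6 7 8
b[i]:  4 5 2 6 7 3 1 8 9
dp:    1 2 1 3 4 2 1 5 6
At index 1 the value is 2.

2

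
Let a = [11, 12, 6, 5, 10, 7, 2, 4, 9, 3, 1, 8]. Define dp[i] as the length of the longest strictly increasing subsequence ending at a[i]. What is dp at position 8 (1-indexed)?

2

dp[i] = 1 + max{dp[j] : j<i, a[j]<a[i]} (or 1 if no such j):
i:      1  2  3  4  5  6  7  8  9 10 11 12
a[i]:  11 12  6  5 10  7  2  4  9  3  1  8
dp:     1  2  1  1  2  2  1  2  3  2  1  3
At index 8 the value is 2.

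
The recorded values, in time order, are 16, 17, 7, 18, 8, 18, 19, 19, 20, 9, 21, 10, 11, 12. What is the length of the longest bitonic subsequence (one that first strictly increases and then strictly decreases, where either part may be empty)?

inc[i] = longest strictly increasing subsequence ending at i; dec[i] = longest strictly decreasing subsequence starting at i:
i:      1  2  3  4  5  6  7  8  9 10 11 12 13 14
a[i]:  16 17  7 18  8 18 19 19 20  9 21 10 11 12
inc:    1  2  1  3  2  3  4  4  5  3  6  4  5  6
dec:    2  2  1  2  1  2  2  2  2  1  2  1  1  1
Best peak at i=11 (value 21): inc=6, dec=2, length 6+2−1 = 7.

7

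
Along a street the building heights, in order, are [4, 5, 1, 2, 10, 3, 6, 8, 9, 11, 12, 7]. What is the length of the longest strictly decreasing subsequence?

Negate each value so 'decreasing' becomes 'increasing', then run patience tails on the negated sequence:
-4 → extends → [-4]
-5 → replaces -4 → [-5]
-1 → extends → [-5, -1]
-2 → replaces -1 → [-5, -2]
-10 → replaces -5 → [-10, -2]
-3 → replaces -2 → [-10, -3]
-6 → replaces -3 → [-10, -6]
-8 → replaces -6 → [-10, -8]
-9 → replaces -8 → [-10, -9]
-11 → replaces -10 → [-11, -9]
-12 → replaces -11 → [-12, -9]
-7 → extends → [-12, -9, -7]
Three tails, so the longest strictly decreasing subsequence of the original has length 3.

3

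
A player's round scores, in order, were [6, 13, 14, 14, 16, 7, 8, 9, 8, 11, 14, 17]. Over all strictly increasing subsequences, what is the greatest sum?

Let S[i] be the best sum of a strictly increasing subsequence ending at i:
i:      1  2  3  4  5  6  7  8  9 10 11 12
a[i]:   6 13 14 14 16  7  8  9  8 11 14 17
S:      6 19 33 33 49 13 21 30 21 41 55 72
Maximum is 72 (e.g. 6 + 7 + 8 + 9 + 11 + 14 + 17).

72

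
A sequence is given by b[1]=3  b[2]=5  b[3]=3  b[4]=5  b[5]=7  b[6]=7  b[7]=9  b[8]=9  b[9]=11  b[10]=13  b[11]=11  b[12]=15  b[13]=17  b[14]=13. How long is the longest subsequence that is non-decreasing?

11

Let dp[i] be the length of the longest such subsequence ending at index i:
i:      1  2  3  4  5  6  7  8  9 10 11 12 13 14
b[i]:   3  5  3  5  7  7  9  9 11 13 11 15 17 13
dp:     1  2  2  3  4  5  6  7  8  9  9 10 11 10
Maximum dp value is 11.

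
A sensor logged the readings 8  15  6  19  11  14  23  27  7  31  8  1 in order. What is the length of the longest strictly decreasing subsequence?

4

Negate each value so 'decreasing' becomes 'increasing', then run patience tails on the negated sequence:
-8 → extends → [-8]
-15 → replaces -8 → [-15]
-6 → extends → [-15, -6]
-19 → replaces -15 → [-19, -6]
-11 → replaces -6 → [-19, -11]
-14 → replaces -11 → [-19, -14]
-23 → replaces -19 → [-23, -14]
-27 → replaces -23 → [-27, -14]
-7 → extends → [-27, -14, -7]
-31 → replaces -27 → [-31, -14, -7]
-8 → replaces -7 → [-31, -14, -8]
-1 → extends → [-31, -14, -8, -1]
Four tails, so the longest strictly decreasing subsequence of the original has length 4.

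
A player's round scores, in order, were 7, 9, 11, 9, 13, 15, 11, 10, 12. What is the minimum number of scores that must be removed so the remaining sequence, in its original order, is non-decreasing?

4

Fewest deletions = n − (longest non-decreasing subsequence).
Patience tails:
7 → extends → [7]
9 → extends → [7, 9]
11 → extends → [7, 9, 11]
9 → replaces 11 → [7, 9, 9]
13 → extends → [7, 9, 9, 13]
15 → extends → [7, 9, 9, 13, 15]
11 → replaces 13 → [7, 9, 9, 11, 15]
10 → replaces 11 → [7, 9, 9, 10, 15]
12 → replaces 15 → [7, 9, 9, 10, 12]
Longest non-decreasing subsequence has length 5, so deletions = 9 − 5 = 4.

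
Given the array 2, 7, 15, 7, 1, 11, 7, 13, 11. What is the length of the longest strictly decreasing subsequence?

3

Negate each value so 'decreasing' becomes 'increasing', then run patience tails on the negated sequence:
-2 → extends → [-2]
-7 → replaces -2 → [-7]
-15 → replaces -7 → [-15]
-7 → extends → [-15, -7]
-1 → extends → [-15, -7, -1]
-11 → replaces -7 → [-15, -11, -1]
-7 → replaces -1 → [-15, -11, -7]
-13 → replaces -11 → [-15, -13, -7]
-11 → replaces -7 → [-15, -13, -11]
Three tails, so the longest strictly decreasing subsequence of the original has length 3.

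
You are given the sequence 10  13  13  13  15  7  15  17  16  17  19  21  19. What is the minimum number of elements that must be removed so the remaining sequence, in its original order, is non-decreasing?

3

Fewest deletions = n − (longest non-decreasing subsequence).
Patience tails:
10 → extends → [10]
13 → extends → [10, 13]
13 → extends → [10, 13, 13]
13 → extends → [10, 13, 13, 13]
15 → extends → [10, 13, 13, 13, 15]
7 → replaces 10 → [7, 13, 13, 13, 15]
15 → extends → [7, 13, 13, 13, 15, 15]
17 → extends → [7, 13, 13, 13, 15, 15, 17]
16 → replaces 17 → [7, 13, 13, 13, 15, 15, 16]
17 → extends → [7, 13, 13, 13, 15, 15, 16, 17]
19 → extends → [7, 13, 13, 13, 15, 15, 16, 17, 19]
21 → extends → [7, 13, 13, 13, 15, 15, 16, 17, 19, 21]
19 → replaces 21 → [7, 13, 13, 13, 15, 15, 16, 17, 19, 19]
Longest non-decreasing subsequence has length 10, so deletions = 13 − 10 = 3.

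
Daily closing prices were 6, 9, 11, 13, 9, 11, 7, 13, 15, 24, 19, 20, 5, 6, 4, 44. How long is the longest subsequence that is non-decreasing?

Let dp[i] be the length of the longest such subsequence ending at index i:
i:      1  2  3  4  5  6  7  8  9 10 11 12 13 14 15 16
a[i]:   6  9 11 13  9 11  7 13 15 24 19 20  5  6  4 44
dp:     1  2  3  4  3  4  2  5  6  7  7  8  1  2  1  9
Maximum dp value is 9.

9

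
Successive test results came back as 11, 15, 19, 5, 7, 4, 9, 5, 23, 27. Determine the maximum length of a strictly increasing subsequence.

Track the smallest tail for each achievable length (strict):
11 → extends → [11]
15 → extends → [11, 15]
19 → extends → [11, 15, 19]
5 → replaces 11 → [5, 15, 19]
7 → replaces 15 → [5, 7, 19]
4 → replaces 5 → [4, 7, 19]
9 → replaces 19 → [4, 7, 9]
5 → replaces 7 → [4, 5, 9]
23 → extends → [4, 5, 9, 23]
27 → extends → [4, 5, 9, 23, 27]
Five tails, so the longest strictly increasing subsequence has length 5 (e.g. 11, 15, 19, 23, 27).

5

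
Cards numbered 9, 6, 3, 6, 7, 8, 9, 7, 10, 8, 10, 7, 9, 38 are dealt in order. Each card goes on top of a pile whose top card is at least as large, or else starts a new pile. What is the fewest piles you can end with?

7

Place each on the leftmost legal pile:
9 → new pile 1 (tops now [9])
6 → pile 1 (tops now [6])
3 → pile 1 (tops now [3])
6 → new pile 2 (tops now [3, 6])
7 → new pile 3 (tops now [3, 6, 7])
8 → new pile 4 (tops now [3, 6, 7, 8])
9 → new pile 5 (tops now [3, 6, 7, 8, 9])
7 → pile 3 (tops now [3, 6, 7, 8, 9])
10 → new pile 6 (tops now [3, 6, 7, 8, 9, 10])
8 → pile 4 (tops now [3, 6, 7, 8, 9, 10])
10 → pile 6 (tops now [3, 6, 7, 8, 9, 10])
7 → pile 3 (tops now [3, 6, 7, 8, 9, 10])
9 → pile 5 (tops now [3, 6, 7, 8, 9, 10])
38 → new pile 7 (tops now [3, 6, 7, 8, 9, 10, 38])
Seven piles.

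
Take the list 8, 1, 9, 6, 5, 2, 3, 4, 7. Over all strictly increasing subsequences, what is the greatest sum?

Let S[i] be the best sum of a strictly increasing subsequence ending at i:
i:      1  2  3  4  5  6  7  8  9
a[i]:   8  1  9  6  5  2  3  4  7
S:      8  1 17  7  6  3  6 10 17
Maximum is 17 (e.g. 8 + 9).

17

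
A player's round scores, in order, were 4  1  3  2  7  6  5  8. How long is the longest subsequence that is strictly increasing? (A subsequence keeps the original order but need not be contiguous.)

4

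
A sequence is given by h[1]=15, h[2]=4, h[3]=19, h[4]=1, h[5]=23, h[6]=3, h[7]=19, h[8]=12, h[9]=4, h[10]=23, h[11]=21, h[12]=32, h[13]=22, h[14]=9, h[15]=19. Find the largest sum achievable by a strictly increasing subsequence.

89

Let S[i] be the best sum of a strictly increasing subsequence ending at i:
i:      1  2  3  4  5  6  7  8  9 10 11 12 13 14 15
h[i]:  15  4 19  1 23  3 19 12  4 23 21 32 22  9 19
S:     15  4 34  1 57  4 34 16  8 57 55 89 77 17 36
Maximum is 89 (e.g. 15 + 19 + 23 + 32).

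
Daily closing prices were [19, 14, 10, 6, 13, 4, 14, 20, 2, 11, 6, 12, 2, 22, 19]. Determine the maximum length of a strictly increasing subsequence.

5

Let dp[i] be the length of the longest such subsequence ending at index i:
i:      1  2  3  4  5  6  7  8  9 10 11 12 13 14 15
a[i]:  19 14 10  6 13  4 14 20  2 11  6 12  2 22 19
dp:     1  1  1  1  2  1  3  4  1  2  2  3  1  5  4
Maximum dp value is 5.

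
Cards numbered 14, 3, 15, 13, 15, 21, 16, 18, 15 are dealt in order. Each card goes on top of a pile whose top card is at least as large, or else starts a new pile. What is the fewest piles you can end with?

Place each on the leftmost legal pile:
14 → new pile 1 (tops now [14])
3 → pile 1 (tops now [3])
15 → new pile 2 (tops now [3, 15])
13 → pile 2 (tops now [3, 13])
15 → new pile 3 (tops now [3, 13, 15])
21 → new pile 4 (tops now [3, 13, 15, 21])
16 → pile 4 (tops now [3, 13, 15, 16])
18 → new pile 5 (tops now [3, 13, 15, 16, 18])
15 → pile 3 (tops now [3, 13, 15, 16, 18])
Five piles.

5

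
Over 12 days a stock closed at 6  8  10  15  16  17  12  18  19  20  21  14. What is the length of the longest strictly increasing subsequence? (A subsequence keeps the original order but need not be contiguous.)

10

Track the smallest tail for each achievable length (strict):
6 → extends → [6]
8 → extends → [6, 8]
10 → extends → [6, 8, 10]
15 → extends → [6, 8, 10, 15]
16 → extends → [6, 8, 10, 15, 16]
17 → extends → [6, 8, 10, 15, 16, 17]
12 → replaces 15 → [6, 8, 10, 12, 16, 17]
18 → extends → [6, 8, 10, 12, 16, 17, 18]
19 → extends → [6, 8, 10, 12, 16, 17, 18, 19]
20 → extends → [6, 8, 10, 12, 16, 17, 18, 19, 20]
21 → extends → [6, 8, 10, 12, 16, 17, 18, 19, 20, 21]
14 → replaces 16 → [6, 8, 10, 12, 14, 17, 18, 19, 20, 21]
Ten tails, so the longest strictly increasing subsequence has length 10 (e.g. 6, 8, 10, 15, 16, 17, 18, 19, 20, 21).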